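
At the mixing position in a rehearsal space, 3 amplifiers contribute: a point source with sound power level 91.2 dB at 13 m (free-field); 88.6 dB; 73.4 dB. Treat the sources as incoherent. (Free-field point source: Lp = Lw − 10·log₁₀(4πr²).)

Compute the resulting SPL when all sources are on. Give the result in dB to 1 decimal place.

88.7 dB

Source at 13 m: Lp = 91.2 − 10·log₁₀(4π·13²) = 91.2 − 10·log₁₀(2123.717) = 57.9 dB.
Σ 10^(Lᵢ/10) = 7.469e+08.
Back to dB: 10·log₁₀ Σ = 88.7 dB.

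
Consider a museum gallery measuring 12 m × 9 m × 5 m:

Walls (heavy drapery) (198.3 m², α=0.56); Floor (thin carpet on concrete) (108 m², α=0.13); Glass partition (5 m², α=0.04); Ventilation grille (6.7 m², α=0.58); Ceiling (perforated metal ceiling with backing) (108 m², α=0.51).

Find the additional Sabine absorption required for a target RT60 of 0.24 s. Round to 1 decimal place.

178.0 sabins

Equivalent absorption area: A₁ = 198.3×0.56 + 108×0.13 + 5×0.04 + 6.7×0.58 + 108×0.51 = 184.254 m².
Target A₂ = 0.161·540/0.24 = 362.250 sabins (V = 540 m³).
Shortfall: 362.250 − 184.254 = 178.0 sabins.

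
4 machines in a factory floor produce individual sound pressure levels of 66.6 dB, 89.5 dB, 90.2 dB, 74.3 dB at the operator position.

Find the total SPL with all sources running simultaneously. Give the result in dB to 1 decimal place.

Σ 10^(Lᵢ/10) = 1.97e+09.
Combined level = 10 log₁₀(1.97e+09) = 92.9 dB.

92.9 dB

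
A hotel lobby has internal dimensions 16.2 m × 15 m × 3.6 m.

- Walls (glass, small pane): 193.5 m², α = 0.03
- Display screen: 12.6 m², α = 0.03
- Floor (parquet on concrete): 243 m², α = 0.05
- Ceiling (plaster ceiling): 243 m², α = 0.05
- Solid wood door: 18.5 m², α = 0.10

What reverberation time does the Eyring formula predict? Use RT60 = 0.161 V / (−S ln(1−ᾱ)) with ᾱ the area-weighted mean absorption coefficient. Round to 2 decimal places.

Total surface area S = 193.5 + 12.6 + 243 + 243 + 18.5 = 710.6 m².
Absorption A = 193.5×0.03 + 12.6×0.03 + 243×0.05 + 243×0.05 + 18.5×0.10 = 32.333 sabins.
ᾱ = 32.333 / 710.6 = 0.0455.
Eyring denominator: −S ln(1−ᾱ) = 33.091.
V = 16.2 × 15 × 3.6 = 874.8 m³.
T = 0.161·V/[−S·ln(1−ᾱ)] = 0.161·874.8/33.091 = 4.26 s.

4.26 sec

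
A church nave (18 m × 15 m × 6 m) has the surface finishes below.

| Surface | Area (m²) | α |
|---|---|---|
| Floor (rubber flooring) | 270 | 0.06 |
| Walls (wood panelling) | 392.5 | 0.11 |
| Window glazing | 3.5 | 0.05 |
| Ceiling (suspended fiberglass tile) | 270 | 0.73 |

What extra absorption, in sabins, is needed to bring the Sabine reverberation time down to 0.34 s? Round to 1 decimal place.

510.5 sabins

A₁ = Σ Sᵢαᵢ = 270*0.06 + 392.5*0.11 + 3.5*0.05 + 270*0.73 = 256.650 sabins.
Target A₂ = 0.161·1620/0.34 = 767.118 sabins (V = 1620 m³).
ΔA = A₂ − A₁ = 767.118 − 256.650 = 510.5 sabins.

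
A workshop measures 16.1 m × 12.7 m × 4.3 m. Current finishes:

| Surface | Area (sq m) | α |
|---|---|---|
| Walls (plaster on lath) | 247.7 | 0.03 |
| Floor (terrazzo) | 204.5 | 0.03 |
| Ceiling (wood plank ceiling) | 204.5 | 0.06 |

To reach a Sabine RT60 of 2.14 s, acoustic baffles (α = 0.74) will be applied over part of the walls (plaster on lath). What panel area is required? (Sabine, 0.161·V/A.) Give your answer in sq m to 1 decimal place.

56.8

A₁ = Σ Sᵢαᵢ = 247.7×0.03 + 204.5×0.03 + 204.5×0.06 = 25.836 sabins.
V = 879.221 m³. Target absorption A₂ = 0.161 × 879.221 / 2.14 = 66.147 sabins.
Absorption to add: 66.147 − 25.836 = 40.311 sabins.
Net gain per sq m: Δα = 0.74 − 0.03 = 0.71.
Area = ΔA/Δα = 40.311/0.71 = 56.8 sq m.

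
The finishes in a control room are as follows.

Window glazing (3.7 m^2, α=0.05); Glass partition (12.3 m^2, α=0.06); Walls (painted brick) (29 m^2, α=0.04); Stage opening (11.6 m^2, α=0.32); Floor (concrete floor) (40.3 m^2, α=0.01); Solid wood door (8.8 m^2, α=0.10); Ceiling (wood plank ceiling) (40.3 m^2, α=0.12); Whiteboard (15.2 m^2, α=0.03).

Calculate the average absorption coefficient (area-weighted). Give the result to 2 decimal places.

S = Σ Sᵢ = 3.7 + 12.3 + 29 + 11.6 + 40.3 + 8.8 + 40.3 + 15.2 = 161.2 m^2.
A = 3.7×0.05 + 12.3×0.06 + 29×0.04 + 11.6×0.32 + 40.3×0.01 + 8.8×0.10 + 40.3×0.12 + 15.2×0.03 = 12.370 sabins.
ᾱ = A/S = 0.08.

0.08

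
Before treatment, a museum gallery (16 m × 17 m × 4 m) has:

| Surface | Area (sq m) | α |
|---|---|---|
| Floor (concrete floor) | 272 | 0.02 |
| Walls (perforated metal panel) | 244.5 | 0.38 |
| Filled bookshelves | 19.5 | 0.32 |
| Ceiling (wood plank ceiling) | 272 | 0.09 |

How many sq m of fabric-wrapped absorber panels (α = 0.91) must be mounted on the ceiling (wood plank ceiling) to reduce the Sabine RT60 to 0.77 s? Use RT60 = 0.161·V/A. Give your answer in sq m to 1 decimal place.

Total absorption A₁ = 272·0.02 + 244.5·0.38 + 19.5·0.32 + 272·0.09
  = 5.440 + 92.910 + 6.240 + 24.480 = 129.070 sq m sabins.
Required A₂ = 0.161·1088/0.77 = 227.491 sabins.
Absorption to add: 227.491 − 129.070 = 98.421 sabins.
Each sq m of panel replacing the ceiling (wood plank ceiling) adds (0.91 − 0.09) = 0.82 sabins.
Area = ΔA/Δα = 98.421/0.82 = 120.0 sq m.

120.0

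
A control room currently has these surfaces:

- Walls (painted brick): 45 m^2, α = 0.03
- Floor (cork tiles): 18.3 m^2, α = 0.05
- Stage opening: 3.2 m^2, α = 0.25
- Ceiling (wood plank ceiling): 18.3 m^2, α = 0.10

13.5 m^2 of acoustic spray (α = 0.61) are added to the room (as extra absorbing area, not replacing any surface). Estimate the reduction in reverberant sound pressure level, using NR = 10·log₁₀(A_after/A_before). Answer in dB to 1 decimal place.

4.3 dB

A_before = Σ Sᵢαᵢ = 45·0.03 + 18.3·0.05 + 3.2·0.25 + 18.3·0.10 = 4.895 sabins.
Added absorption = 13.5 × 0.61 = 8.235 sabins.
A_after = 4.895 + 8.235 = 13.130 sabins.
Reduction = 10 log₁₀(A_after/A_before) = 10 log₁₀(2.6823) = 4.3 dB.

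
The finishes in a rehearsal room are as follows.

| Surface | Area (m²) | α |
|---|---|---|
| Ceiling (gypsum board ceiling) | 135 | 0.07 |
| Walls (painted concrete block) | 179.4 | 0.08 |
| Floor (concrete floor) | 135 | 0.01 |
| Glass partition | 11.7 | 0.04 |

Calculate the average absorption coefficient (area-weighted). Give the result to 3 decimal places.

Total surface area S = 461.1 m².
A = 135*0.07 + 179.4*0.08 + 135*0.01 + 11.7*0.04 = 25.620 sabins.
ᾱ = 25.620 / 461.1 = 0.056.

0.056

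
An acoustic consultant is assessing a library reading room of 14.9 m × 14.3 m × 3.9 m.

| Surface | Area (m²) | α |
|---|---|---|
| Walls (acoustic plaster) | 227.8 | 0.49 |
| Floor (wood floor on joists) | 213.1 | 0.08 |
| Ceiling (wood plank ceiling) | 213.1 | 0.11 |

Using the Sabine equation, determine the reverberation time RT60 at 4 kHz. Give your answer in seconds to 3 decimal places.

0.880 s

Equivalent absorption area: A = 227.8·0.49 + 213.1·0.08 + 213.1·0.11 = 152.111 m².
V = 14.9·14.3·3.9 = 830.973 m³.
T = 0.161 V/A = 0.161·830.973/152.111 = 0.880 s.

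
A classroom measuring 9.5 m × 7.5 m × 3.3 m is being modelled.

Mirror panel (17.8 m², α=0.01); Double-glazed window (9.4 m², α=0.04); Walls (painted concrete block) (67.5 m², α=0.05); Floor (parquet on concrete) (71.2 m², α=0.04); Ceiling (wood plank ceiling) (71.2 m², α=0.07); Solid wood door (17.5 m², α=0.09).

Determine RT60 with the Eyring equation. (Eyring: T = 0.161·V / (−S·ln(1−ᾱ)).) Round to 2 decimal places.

2.76 s

Total surface area S = 17.8 + 9.4 + 67.5 + 71.2 + 71.2 + 17.5 = 254.6 m².
Absorption A = 17.8·0.01 + 9.4·0.04 + 67.5·0.05 + 71.2·0.04 + 71.2·0.07 + 17.5·0.09 = 13.336 sabins.
ᾱ = 13.336 / 254.6 = 0.0524.
−S·ln(1−ᾱ) = −254.6 × ln(1 − 0.0524) = 13.703.
V = 9.5 × 7.5 × 3.3 = 235.125 m³.
RT60 = 0.161 × 235.125 / 13.703 = 2.76 s.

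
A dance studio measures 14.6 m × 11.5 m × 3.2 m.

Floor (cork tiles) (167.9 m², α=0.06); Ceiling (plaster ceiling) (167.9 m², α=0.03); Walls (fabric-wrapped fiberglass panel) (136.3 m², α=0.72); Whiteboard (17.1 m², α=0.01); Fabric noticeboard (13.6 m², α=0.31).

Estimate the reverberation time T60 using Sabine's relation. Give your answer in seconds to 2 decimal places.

0.74 seconds

A = Σ Sᵢαᵢ = 167.9*0.06 + 167.9*0.03 + 136.3*0.72 + 17.1*0.01 + 13.6*0.31 = 117.634 sabins.
Volume V = 14.6 × 11.5 × 3.2 = 537.28 m³.
RT60 = 0.161 · V / A = 0.161 × 537.28 / 117.634 = 0.74 s.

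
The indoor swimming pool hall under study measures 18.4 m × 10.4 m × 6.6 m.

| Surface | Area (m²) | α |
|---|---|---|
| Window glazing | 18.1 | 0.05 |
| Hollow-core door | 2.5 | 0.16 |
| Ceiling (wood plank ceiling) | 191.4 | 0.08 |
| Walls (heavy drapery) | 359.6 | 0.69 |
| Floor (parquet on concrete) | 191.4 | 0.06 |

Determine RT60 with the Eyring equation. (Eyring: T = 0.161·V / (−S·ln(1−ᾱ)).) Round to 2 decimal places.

S = Σ Sᵢ = 763.0 m².
Σ(Sᵢαᵢ) = 18.1·0.05 + 2.5·0.16 + 191.4·0.08 + 359.6·0.69 + 191.4·0.06 = 276.225.
Mean coefficient ᾱ = A/S = 0.3620.
Eyring denominator: −S ln(1−ᾱ) = 342.905.
V = 18.4 × 10.4 × 6.6 = 1262.976 m³.
RT60 = 0.161 × 1262.976 / 342.905 = 0.59 s.

0.59 s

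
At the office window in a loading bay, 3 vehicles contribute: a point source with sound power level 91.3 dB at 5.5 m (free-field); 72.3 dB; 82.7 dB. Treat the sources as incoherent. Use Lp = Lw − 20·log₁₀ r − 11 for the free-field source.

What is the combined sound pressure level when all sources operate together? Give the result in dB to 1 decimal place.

Source at 5.5 m: Lp = 91.3 − 20·log₁₀(5.5) − 11 = 65.5 dB.
Σ 10^(Lᵢ/10) = 2.067e+08.
Combined level = 10 log₁₀(2.067e+08) = 83.2 dB.

83.2 dB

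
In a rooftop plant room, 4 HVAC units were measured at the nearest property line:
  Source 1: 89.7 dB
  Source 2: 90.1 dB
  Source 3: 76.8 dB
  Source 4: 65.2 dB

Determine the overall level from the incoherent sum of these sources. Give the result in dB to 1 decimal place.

Converting to relative power and adding: 10^(89.7/10) + 10^(90.1/10) + 10^(76.8/10) + 10^(65.2/10) = 2.008e+09.
Back to dB: 10·log₁₀ Σ = 93.0 dB.

93.0 dB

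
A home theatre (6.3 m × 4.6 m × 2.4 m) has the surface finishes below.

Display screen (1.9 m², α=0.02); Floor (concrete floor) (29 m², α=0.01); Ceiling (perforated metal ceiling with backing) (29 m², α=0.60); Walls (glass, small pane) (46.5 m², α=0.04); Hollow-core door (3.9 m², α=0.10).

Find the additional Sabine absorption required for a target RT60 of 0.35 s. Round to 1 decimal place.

12.0 sabins

Summing Sᵢαᵢ: 0.038 + 0.290 + 17.400 + 1.860 + 0.390 → A₁ = 19.978 sabins.
V = 69.552 m³. Required absorption A₂ = 0.161 × 69.552 / 0.35 = 31.994 sabins.
Shortfall: 31.994 − 19.978 = 12.0 sabins.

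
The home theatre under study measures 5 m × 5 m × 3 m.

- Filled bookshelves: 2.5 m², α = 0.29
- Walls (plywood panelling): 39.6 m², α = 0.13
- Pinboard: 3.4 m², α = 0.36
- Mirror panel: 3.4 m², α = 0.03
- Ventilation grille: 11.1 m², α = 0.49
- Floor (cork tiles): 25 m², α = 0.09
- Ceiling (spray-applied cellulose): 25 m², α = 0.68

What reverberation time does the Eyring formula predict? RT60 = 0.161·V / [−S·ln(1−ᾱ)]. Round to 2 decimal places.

0.32 seconds

Total surface area S = 2.5 + 39.6 + 3.4 + 3.4 + 11.1 + 25 + 25 = 110.0 m².
Σ(Sᵢαᵢ) = 2.5·0.29 + 39.6·0.13 + 3.4·0.36 + 3.4·0.03 + 11.1·0.49 + 25·0.09 + 25·0.68 = 31.888.
ᾱ = 31.888 / 110.0 = 0.2899.
Eyring denominator: −S ln(1−ᾱ) = 37.658.
V = 5 × 5 × 3 = 75 m³.
RT60 = 0.161 × 75 / 37.658 = 0.32 s.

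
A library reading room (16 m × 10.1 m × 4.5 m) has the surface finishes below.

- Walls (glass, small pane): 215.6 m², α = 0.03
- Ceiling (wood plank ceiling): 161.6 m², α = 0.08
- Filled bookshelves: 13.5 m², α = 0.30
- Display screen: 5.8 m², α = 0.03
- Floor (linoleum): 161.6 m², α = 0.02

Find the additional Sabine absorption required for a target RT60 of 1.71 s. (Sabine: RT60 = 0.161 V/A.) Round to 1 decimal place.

41.6 sabins

Equivalent absorption area: A₁ = 215.6·0.03 + 161.6·0.08 + 13.5·0.30 + 5.8·0.03 + 161.6·0.02 = 26.852 m².
V = 727.2 m³. Required absorption A₂ = 0.161 × 727.2 / 1.71 = 68.467 sabins.
Shortfall: 68.467 − 26.852 = 41.6 sabins.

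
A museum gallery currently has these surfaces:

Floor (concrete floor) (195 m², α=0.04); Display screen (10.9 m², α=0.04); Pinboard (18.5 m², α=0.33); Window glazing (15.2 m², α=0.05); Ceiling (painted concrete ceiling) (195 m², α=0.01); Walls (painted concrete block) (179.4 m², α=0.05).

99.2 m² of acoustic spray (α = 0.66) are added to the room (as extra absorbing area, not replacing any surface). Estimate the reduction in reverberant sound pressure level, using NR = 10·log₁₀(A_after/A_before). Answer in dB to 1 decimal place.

5.5 dB

Total absorption A_before = 195×0.04 + 10.9×0.04 + 18.5×0.33 + 15.2×0.05 + 195×0.01 + 179.4×0.05
  = 7.800 + 0.436 + 6.105 + 0.760 + 1.950 + 8.970 = 26.021 m² sabins.
Added absorption = 99.2 × 0.66 = 65.472 sabins.
A_after = 26.021 + 65.472 = 91.493 sabins.
NR = 10·log₁₀(91.493/26.021) = 5.5 dB.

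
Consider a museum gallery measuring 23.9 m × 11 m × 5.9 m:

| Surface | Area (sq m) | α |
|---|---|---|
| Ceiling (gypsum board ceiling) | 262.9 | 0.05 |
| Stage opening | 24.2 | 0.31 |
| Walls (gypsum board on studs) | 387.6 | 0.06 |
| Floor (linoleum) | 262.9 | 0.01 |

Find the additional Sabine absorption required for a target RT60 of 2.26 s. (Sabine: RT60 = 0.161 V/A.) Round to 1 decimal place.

A₁ = Σ Sᵢαᵢ = 262.9*0.05 + 24.2*0.31 + 387.6*0.06 + 262.9*0.01 = 46.532 sabins.
V = 1551.11 m³. Required absorption A₂ = 0.161 × 1551.11 / 2.26 = 110.499 sabins.
ΔA = A₂ − A₁ = 110.499 − 46.532 = 64.0 sabins.

64.0 sabins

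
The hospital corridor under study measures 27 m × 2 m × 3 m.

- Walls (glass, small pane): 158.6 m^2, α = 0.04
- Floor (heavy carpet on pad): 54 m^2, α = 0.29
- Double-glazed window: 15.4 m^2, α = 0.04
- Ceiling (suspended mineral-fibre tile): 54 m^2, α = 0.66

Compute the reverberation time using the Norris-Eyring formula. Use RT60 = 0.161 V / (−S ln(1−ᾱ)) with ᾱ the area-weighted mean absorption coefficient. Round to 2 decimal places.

0.40 s

Total surface area S = 158.6 + 54 + 15.4 + 54 = 282.0 m^2.
Σ(Sᵢαᵢ) = 158.6·0.04 + 54·0.29 + 15.4·0.04 + 54·0.66 = 58.260.
ᾱ = 58.260 / 282.0 = 0.2066.
−S·ln(1−ᾱ) = −282.0 × ln(1 − 0.2066) = 65.263.
V = 27 × 2 × 3 = 162 m³.
T = 0.161·V/[−S·ln(1−ᾱ)] = 0.161·162/65.263 = 0.40 s.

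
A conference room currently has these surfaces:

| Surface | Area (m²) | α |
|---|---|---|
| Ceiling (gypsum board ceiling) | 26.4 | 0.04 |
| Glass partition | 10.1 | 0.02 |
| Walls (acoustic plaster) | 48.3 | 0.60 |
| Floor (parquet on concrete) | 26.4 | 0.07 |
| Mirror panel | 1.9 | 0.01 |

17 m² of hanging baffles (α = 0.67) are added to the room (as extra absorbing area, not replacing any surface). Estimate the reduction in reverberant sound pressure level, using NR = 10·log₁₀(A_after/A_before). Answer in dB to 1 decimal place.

1.3 dB

Total absorption A_before = 26.4*0.04 + 10.1*0.02 + 48.3*0.60 + 26.4*0.07 + 1.9*0.01
  = 1.056 + 0.202 + 28.980 + 1.848 + 0.019 = 32.105 m² sabins.
Added absorption = 17 × 0.67 = 11.390 sabins.
New total A_after = 43.495 sabins.
NR = 10·log₁₀(43.495/32.105) = 1.3 dB.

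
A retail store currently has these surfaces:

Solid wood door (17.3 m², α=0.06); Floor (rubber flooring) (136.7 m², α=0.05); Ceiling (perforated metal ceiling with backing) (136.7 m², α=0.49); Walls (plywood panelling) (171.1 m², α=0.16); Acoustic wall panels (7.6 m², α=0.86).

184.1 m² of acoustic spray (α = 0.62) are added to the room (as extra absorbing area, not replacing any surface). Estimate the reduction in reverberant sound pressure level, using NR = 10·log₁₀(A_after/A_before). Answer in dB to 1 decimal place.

3.1 dB

A_before = Σ Sᵢαᵢ = 17.3×0.06 + 136.7×0.05 + 136.7×0.49 + 171.1×0.16 + 7.6×0.86 = 108.768 sabins.
Added absorption = 184.1 × 0.62 = 114.142 sabins.
A_after = 108.768 + 114.142 = 222.910 sabins.
Reduction = 10 log₁₀(A_after/A_before) = 10 log₁₀(2.0494) = 3.1 dB.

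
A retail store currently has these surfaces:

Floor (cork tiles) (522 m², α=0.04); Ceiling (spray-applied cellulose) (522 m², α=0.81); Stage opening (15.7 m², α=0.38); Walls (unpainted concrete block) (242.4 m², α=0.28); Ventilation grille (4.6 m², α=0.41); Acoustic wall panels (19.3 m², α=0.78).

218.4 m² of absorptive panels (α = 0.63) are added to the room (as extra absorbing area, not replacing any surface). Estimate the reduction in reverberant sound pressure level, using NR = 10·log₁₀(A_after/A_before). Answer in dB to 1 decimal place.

1.0 dB

Total absorption A_before = 522×0.04 + 522×0.81 + 15.7×0.38 + 242.4×0.28 + 4.6×0.41 + 19.3×0.78
  = 20.880 + 422.820 + 5.966 + 67.872 + 1.886 + 15.054 = 534.478 m² sabins.
Added absorption = 218.4 × 0.63 = 137.592 sabins.
A_after = 534.478 + 137.592 = 672.070 sabins.
NR = 10·log₁₀(672.070/534.478) = 1.0 dB.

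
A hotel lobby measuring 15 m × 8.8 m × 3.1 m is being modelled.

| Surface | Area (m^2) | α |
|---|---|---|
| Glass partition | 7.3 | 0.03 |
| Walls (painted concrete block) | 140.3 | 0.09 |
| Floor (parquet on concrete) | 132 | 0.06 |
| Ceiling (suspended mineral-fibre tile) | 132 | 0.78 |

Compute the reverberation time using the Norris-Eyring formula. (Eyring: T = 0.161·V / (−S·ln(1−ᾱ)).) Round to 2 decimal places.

S = Σ Sᵢ = 411.6 m^2.
Σ(Sᵢαᵢ) = 7.3×0.03 + 140.3×0.09 + 132×0.06 + 132×0.78 = 123.726.
Mean coefficient ᾱ = A/S = 0.3006.
Eyring denominator: −S ln(1−ᾱ) = 147.160.
V = 15 × 8.8 × 3.1 = 409.2 m³.
T = 0.161·V/[−S·ln(1−ᾱ)] = 0.161·409.2/147.160 = 0.45 s.

0.45 sec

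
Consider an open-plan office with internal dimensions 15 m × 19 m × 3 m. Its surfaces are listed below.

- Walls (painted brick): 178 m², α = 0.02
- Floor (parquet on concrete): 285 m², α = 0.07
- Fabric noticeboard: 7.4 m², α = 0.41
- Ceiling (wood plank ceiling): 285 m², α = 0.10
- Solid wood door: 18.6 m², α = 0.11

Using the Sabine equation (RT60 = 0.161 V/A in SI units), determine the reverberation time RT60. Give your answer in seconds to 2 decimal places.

2.41 seconds

A = Σ Sᵢαᵢ = 178·0.02 + 285·0.07 + 7.4·0.41 + 285·0.10 + 18.6·0.11 = 57.090 sabins.
Volume V = 15 × 19 × 3 = 855 m³.
T = 0.161 V/A = 0.161·855/57.090 = 2.41 s.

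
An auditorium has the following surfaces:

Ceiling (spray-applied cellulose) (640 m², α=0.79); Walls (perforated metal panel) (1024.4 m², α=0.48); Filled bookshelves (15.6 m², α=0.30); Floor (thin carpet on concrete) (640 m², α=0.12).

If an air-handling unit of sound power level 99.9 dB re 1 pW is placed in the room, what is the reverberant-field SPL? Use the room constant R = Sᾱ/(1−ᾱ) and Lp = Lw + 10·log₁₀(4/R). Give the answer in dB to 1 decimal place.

72.9 dB

Σ(Sᵢαᵢ) = 640×0.79 + 1024.4×0.48 + 15.6×0.30 + 640×0.12 = 1078.792; total area S = 2320.0 m².
ᾱ = 0.4650, so room constant R = A/(1−ᾱ) = 2016.434 m².
Lp = 99.9 + 10·log₁₀(4/2016.434) = 99.9 + (-27.03) = 72.9 dB.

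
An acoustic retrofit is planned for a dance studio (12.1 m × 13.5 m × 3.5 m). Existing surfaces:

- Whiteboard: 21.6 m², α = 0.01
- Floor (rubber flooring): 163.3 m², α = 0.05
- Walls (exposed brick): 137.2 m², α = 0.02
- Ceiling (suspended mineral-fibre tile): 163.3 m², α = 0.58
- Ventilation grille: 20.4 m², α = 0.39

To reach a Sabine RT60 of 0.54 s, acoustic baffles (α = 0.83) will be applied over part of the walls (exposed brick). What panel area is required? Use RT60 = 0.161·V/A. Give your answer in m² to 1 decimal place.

Summing Sᵢαᵢ: 0.216 + 8.165 + 2.744 + 94.714 + 7.956 → A₁ = 113.795 sabins.
Required A₂ = 0.161·571.725/0.54 = 170.459 sabins.
ΔA needed = 170.459 − 113.795 = 56.664 sabins.
Each m² of panel replacing the walls (exposed brick) adds (0.83 − 0.02) = 0.81 sabins.
Area = ΔA/Δα = 56.664/0.81 = 70.0 m².

70.0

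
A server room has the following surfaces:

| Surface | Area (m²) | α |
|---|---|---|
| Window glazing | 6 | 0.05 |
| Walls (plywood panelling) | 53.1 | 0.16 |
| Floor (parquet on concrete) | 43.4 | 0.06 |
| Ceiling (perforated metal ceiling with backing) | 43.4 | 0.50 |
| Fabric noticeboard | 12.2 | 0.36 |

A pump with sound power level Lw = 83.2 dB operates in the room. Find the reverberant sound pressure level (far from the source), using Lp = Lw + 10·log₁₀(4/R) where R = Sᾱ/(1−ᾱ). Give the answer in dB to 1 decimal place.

72.3 dB

A = 37.492 sabins; S = 158.1 m².
ᾱ = 0.2371, so room constant R = A/(1−ᾱ) = 49.144 m².
Lp = 83.2 + 10·log₁₀(4/49.144) = 83.2 + (-10.89) = 72.3 dB.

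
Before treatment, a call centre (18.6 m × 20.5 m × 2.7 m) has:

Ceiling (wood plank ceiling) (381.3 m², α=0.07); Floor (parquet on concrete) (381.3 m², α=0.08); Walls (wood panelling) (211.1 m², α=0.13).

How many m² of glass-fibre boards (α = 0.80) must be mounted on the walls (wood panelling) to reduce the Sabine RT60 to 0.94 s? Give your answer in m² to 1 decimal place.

Summing Sᵢαᵢ: 26.691 + 30.504 + 27.443 → A₁ = 84.638 sabins.
V = 1029.51 m³. Target absorption A₂ = 0.161 × 1029.51 / 0.94 = 176.331 sabins.
Absorption to add: 176.331 − 84.638 = 91.693 sabins.
Each m² of panel replacing the walls (wood panelling) adds (0.80 − 0.13) = 0.67 sabins.
Area = ΔA/Δα = 91.693/0.67 = 136.9 m².

136.9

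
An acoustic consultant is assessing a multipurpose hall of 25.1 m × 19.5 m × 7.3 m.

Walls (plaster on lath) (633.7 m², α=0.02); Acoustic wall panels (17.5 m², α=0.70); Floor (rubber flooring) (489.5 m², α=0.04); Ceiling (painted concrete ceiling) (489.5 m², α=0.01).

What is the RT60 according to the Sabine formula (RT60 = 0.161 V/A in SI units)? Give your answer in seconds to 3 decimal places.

11.645 s

Summing Sᵢαᵢ: 12.674 + 12.250 + 19.580 + 4.895 → A = 49.399 sabins.
V = 25.1·19.5·7.3 = 3572.985 m³.
Sabine: RT60 = 0.161 × 3572.985 / 49.399 = 11.645 s.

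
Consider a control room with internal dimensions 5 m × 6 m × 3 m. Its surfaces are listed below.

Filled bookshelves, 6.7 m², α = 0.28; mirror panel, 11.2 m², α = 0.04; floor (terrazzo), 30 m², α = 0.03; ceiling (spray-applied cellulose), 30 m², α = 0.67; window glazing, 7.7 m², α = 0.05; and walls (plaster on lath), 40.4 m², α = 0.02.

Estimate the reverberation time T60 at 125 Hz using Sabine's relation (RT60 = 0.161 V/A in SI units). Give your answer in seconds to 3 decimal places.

0.591 s

A = Σ Sᵢαᵢ = 6.7*0.28 + 11.2*0.04 + 30*0.03 + 30*0.67 + 7.7*0.05 + 40.4*0.02 = 24.517 sabins.
Room volume: 90 m³.
RT60 = 0.161 · V / A = 0.161 × 90 / 24.517 = 0.591 s.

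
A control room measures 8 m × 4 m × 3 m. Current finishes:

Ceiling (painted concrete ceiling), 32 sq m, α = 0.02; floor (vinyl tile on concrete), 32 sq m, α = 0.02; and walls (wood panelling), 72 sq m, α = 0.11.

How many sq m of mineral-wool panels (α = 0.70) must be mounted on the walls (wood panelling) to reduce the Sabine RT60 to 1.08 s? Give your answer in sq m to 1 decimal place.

Total absorption A₁ = 32×0.02 + 32×0.02 + 72×0.11
  = 0.640 + 0.640 + 7.920 = 9.200 sq m sabins.
Required A₂ = 0.161·96/1.08 = 14.311 sabins.
ΔA needed = 14.311 − 9.200 = 5.111 sabins.
Net gain per sq m: Δα = 0.70 − 0.11 = 0.59.
Panel area = 5.111 / 0.59 = 8.7 sq m.

8.7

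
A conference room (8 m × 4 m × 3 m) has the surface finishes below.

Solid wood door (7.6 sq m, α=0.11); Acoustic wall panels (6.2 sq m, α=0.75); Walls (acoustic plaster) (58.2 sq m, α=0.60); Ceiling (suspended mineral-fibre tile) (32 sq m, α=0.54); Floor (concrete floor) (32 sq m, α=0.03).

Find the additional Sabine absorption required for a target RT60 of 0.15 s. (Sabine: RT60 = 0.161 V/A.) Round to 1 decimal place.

Summing Sᵢαᵢ: 0.836 + 4.650 + 34.920 + 17.280 + 0.960 → A₁ = 58.646 sabins.
Target A₂ = 0.161·96/0.15 = 103.040 sabins (V = 96 m³).
ΔA = A₂ − A₁ = 103.040 − 58.646 = 44.4 sabins.

44.4 sabins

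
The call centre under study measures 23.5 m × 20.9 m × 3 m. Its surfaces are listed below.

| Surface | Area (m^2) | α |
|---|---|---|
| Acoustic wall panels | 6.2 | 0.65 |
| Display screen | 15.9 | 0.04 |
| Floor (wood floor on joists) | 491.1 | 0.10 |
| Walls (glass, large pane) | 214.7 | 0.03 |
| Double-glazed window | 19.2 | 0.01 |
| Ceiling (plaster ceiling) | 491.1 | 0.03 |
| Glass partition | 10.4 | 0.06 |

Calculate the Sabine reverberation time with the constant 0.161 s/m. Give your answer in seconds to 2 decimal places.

A = Σ Sᵢαᵢ = 6.2*0.65 + 15.9*0.04 + 491.1*0.10 + 214.7*0.03 + 19.2*0.01 + 491.1*0.03 + 10.4*0.06 = 75.766 sabins.
Volume V = 23.5 × 20.9 × 3 = 1473.45 m³.
Sabine: RT60 = 0.161 × 1473.45 / 75.766 = 3.13 s.

3.13 sec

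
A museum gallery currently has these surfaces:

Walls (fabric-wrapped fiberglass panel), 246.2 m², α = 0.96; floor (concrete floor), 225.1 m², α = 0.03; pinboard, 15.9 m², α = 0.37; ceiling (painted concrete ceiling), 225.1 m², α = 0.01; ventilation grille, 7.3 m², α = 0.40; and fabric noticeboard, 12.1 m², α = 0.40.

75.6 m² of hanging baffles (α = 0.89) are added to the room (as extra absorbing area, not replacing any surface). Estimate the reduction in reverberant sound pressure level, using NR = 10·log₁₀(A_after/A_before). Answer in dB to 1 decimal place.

Summing Sᵢαᵢ: 236.352 + 6.753 + 5.883 + 2.251 + 2.920 + 4.840 → A_before = 258.999 sabins.
Treatment contributes 75.6·0.89 = 67.284 sabins.
New total A_after = 326.283 sabins.
NR = 10·log₁₀(326.283/258.999) = 1.0 dB.

1.0 dB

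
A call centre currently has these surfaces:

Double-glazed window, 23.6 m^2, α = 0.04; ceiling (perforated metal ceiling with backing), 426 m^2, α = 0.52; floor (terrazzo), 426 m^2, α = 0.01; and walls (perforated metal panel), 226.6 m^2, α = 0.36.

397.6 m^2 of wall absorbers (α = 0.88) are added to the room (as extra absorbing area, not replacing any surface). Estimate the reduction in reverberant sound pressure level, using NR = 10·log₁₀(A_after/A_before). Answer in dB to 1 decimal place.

Equivalent absorption area: A_before = 23.6*0.04 + 426*0.52 + 426*0.01 + 226.6*0.36 = 308.300 m^2.
Added absorption = 397.6 × 0.88 = 349.888 sabins.
New total A_after = 658.188 sabins.
NR = 10·log₁₀(658.188/308.300) = 3.3 dB.

3.3 dB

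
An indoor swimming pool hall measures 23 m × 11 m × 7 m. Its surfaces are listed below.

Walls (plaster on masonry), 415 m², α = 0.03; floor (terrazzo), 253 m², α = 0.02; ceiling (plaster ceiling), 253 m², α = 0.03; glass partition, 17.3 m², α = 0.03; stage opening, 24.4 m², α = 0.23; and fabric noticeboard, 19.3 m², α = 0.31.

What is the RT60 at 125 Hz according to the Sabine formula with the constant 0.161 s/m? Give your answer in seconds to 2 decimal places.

Total absorption A = 415×0.03 + 253×0.02 + 253×0.03 + 17.3×0.03 + 24.4×0.23 + 19.3×0.31
  = 12.450 + 5.060 + 7.590 + 0.519 + 5.612 + 5.983 = 37.214 m² sabins.
Room volume: 1771 m³.
RT60 = 0.161 · V / A = 0.161 × 1771 / 37.214 = 7.66 s.

7.66 s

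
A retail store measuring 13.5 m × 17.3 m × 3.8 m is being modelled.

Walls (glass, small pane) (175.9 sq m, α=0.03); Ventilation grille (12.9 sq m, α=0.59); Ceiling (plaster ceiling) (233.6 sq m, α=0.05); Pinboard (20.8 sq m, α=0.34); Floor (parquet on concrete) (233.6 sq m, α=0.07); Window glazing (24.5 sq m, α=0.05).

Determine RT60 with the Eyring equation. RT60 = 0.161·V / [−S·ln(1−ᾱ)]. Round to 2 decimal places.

S = Σ Sᵢ = 701.3 sq m.
Absorption A = 175.9·0.03 + 12.9·0.59 + 233.6·0.05 + 20.8·0.34 + 233.6·0.07 + 24.5·0.05 = 49.217 sabins.
ᾱ = 49.217 / 701.3 = 0.0702.
Eyring denominator: −S ln(1−ᾱ) = 51.045.
V = 13.5 × 17.3 × 3.8 = 887.49 m³.
T = 0.161·V/[−S·ln(1−ᾱ)] = 0.161·887.49/51.045 = 2.80 s.

2.80 s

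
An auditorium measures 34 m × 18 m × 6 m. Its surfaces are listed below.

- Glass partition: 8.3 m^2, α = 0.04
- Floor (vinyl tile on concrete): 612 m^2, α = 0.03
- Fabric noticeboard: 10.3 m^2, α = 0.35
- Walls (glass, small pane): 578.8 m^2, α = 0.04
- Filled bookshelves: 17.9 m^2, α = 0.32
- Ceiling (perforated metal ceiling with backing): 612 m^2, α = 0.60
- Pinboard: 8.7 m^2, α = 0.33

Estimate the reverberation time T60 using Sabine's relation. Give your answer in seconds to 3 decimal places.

Total absorption A = 8.3*0.04 + 612*0.03 + 10.3*0.35 + 578.8*0.04 + 17.9*0.32 + 612*0.60 + 8.7*0.33
  = 0.332 + 18.360 + 3.605 + 23.152 + 5.728 + 367.200 + 2.871 = 421.248 m^2 sabins.
Volume V = 34 × 18 × 6 = 3672 m³.
RT60 = 0.161 · V / A = 0.161 × 3672 / 421.248 = 1.403 s.

1.403 seconds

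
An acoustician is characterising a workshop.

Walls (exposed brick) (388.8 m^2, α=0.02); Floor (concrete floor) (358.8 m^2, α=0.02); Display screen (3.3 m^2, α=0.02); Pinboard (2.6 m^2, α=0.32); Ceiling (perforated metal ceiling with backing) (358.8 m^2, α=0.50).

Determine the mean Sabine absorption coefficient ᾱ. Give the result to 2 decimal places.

S = Σ Sᵢ = 388.8 + 358.8 + 3.3 + 2.6 + 358.8 = 1112.3 m^2.
Weighted sum Σ Sα = 195.250.
ᾱ = A/S = 0.18.

0.18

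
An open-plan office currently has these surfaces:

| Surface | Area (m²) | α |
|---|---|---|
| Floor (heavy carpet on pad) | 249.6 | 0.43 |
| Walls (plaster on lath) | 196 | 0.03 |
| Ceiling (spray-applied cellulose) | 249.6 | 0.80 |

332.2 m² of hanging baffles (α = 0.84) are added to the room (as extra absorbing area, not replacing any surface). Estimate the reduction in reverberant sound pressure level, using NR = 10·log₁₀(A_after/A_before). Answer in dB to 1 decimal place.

2.8 dB

A_before = Σ Sᵢαᵢ = 249.6·0.43 + 196·0.03 + 249.6·0.80 = 312.888 sabins.
Added absorption = 332.2 × 0.84 = 279.048 sabins.
New total A_after = 591.936 sabins.
Reduction = 10 log₁₀(A_after/A_before) = 10 log₁₀(1.8918) = 2.8 dB.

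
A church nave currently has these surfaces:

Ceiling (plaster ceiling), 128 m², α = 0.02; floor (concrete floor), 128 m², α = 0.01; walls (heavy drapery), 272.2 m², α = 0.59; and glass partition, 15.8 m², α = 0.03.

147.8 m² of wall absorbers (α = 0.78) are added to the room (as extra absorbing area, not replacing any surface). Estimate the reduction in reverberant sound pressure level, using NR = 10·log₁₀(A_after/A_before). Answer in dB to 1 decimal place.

Equivalent absorption area: A_before = 128*0.02 + 128*0.01 + 272.2*0.59 + 15.8*0.03 = 164.912 m².
Treatment contributes 147.8·0.78 = 115.284 sabins.
A_after = 164.912 + 115.284 = 280.196 sabins.
Reduction = 10 log₁₀(A_after/A_before) = 10 log₁₀(1.6991) = 2.3 dB.

2.3 dB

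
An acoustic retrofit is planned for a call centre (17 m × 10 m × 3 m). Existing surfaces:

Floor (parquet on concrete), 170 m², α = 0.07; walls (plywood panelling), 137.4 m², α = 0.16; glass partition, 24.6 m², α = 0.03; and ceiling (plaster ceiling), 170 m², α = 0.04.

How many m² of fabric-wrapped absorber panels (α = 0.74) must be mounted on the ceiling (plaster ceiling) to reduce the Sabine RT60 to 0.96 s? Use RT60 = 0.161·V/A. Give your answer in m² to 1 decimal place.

Total absorption A₁ = 170·0.07 + 137.4·0.16 + 24.6·0.03 + 170·0.04
  = 11.900 + 21.984 + 0.738 + 6.800 = 41.422 m² sabins.
V = 510 m³. Target absorption A₂ = 0.161 × 510 / 0.96 = 85.531 sabins.
Absorption to add: 85.531 − 41.422 = 44.109 sabins.
Each m² of panel replacing the ceiling (plaster ceiling) adds (0.74 − 0.04) = 0.70 sabins.
Area = ΔA/Δα = 44.109/0.70 = 63.0 m².

63.0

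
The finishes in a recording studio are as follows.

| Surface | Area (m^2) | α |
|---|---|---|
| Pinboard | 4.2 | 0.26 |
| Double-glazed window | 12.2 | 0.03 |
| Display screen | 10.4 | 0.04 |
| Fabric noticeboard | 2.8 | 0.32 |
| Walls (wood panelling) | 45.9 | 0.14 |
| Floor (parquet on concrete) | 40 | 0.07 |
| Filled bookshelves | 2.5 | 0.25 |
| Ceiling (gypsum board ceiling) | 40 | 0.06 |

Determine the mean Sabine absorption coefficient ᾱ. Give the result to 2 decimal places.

Total surface area S = 158.0 m^2.
Weighted sum Σ Sα = 15.021.
ᾱ = 15.021 / 158.0 = 0.10.

0.10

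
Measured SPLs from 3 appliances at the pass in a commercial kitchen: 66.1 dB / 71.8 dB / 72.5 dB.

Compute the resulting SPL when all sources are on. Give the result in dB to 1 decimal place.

75.7 dB

Converting to relative power and adding: 10^(66.1/10) + 10^(71.8/10) + 10^(72.5/10) = 3.699e+07.
L_total = 10·log₁₀(3.699e+07) = 75.7 dB.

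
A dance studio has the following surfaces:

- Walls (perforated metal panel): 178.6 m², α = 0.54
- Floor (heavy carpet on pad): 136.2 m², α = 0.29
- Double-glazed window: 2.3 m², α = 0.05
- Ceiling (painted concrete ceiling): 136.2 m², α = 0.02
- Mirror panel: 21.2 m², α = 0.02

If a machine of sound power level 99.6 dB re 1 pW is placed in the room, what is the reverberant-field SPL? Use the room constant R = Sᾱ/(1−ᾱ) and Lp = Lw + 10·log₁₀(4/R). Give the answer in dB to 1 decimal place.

Σ(Sᵢαᵢ) = 178.6·0.54 + 136.2·0.29 + 2.3·0.05 + 136.2·0.02 + 21.2·0.02 = 139.205; total area S = 474.5 m².
ᾱ = 0.2934, so room constant R = A/(1−ᾱ) = 197.007 m².
Lp = 99.6 + 10·log₁₀(4/197.007) = 99.6 + (-16.92) = 82.7 dB.

82.7 dB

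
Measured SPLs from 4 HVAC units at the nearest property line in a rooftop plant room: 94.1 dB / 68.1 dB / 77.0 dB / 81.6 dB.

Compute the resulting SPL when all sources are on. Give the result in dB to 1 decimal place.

94.4 dB

Σ 10^(Lᵢ/10) = 2.772e+09.
Back to dB: 10·log₁₀ Σ = 94.4 dB.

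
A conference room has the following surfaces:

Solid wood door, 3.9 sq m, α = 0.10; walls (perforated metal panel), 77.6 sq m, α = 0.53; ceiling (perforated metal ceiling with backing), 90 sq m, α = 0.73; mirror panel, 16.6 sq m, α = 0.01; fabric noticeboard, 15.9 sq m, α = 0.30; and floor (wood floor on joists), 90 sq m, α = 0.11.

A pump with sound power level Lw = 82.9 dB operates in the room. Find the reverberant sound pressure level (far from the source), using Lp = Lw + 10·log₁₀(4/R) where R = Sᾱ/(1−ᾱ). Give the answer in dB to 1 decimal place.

65.7 dB

Σ(Sᵢαᵢ) = 3.9×0.10 + 77.6×0.53 + 90×0.73 + 16.6×0.01 + 15.9×0.30 + 90×0.11 = 122.054; total area S = 294.0 sq m.
ᾱ = 0.4151, so room constant R = A/(1−ᾱ) = 208.675 sq m.
Lp = 82.9 + 10·log₁₀(4/208.675) = 82.9 + (-17.17) = 65.7 dB.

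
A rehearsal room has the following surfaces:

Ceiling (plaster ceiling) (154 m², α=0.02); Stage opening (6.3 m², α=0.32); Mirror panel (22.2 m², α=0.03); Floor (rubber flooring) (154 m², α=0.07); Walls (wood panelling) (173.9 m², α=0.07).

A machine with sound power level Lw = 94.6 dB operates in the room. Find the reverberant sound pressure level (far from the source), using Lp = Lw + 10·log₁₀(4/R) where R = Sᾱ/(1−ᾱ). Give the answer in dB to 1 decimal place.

A = 28.715 sabins; S = 510.4 m².
ᾱ = 0.0563, so room constant R = A/(1−ᾱ) = 30.428 m².
Lp = Lw + 10 log₁₀(4/R) = 94.6 -8.81 = 85.8 dB.

85.8 dB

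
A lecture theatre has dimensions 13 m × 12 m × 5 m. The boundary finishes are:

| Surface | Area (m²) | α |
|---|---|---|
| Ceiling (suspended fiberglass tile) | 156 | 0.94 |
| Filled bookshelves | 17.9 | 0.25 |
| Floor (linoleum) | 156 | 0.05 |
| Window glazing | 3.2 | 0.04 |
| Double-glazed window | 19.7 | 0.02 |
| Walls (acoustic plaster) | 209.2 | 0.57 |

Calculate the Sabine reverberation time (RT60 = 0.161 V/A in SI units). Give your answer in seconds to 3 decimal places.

A = Σ Sᵢαᵢ = 156·0.94 + 17.9·0.25 + 156·0.05 + 3.2·0.04 + 19.7·0.02 + 209.2·0.57 = 278.681 sabins.
V = 13·12·5 = 780 m³.
RT60 = 0.161 · V / A = 0.161 × 780 / 278.681 = 0.451 s.

0.451 s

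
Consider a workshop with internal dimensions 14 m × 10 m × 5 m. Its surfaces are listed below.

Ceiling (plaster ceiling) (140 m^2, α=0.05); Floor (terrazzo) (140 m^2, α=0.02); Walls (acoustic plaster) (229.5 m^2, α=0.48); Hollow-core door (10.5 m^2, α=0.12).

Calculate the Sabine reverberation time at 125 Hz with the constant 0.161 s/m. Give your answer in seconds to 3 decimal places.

0.930 s

Summing Sᵢαᵢ: 7.000 + 2.800 + 110.160 + 1.260 → A = 121.220 sabins.
Room volume: 700 m³.
RT60 = 0.161 · V / A = 0.161 × 700 / 121.220 = 0.930 s.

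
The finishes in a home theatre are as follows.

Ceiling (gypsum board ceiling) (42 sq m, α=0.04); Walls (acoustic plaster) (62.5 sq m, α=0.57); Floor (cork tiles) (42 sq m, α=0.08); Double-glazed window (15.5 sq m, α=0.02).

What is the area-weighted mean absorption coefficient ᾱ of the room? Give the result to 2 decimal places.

0.25

Total surface area S = 162.0 sq m.
A = 42·0.04 + 62.5·0.57 + 42·0.08 + 15.5·0.02 = 40.975 sabins.
ᾱ = A/S = 0.25.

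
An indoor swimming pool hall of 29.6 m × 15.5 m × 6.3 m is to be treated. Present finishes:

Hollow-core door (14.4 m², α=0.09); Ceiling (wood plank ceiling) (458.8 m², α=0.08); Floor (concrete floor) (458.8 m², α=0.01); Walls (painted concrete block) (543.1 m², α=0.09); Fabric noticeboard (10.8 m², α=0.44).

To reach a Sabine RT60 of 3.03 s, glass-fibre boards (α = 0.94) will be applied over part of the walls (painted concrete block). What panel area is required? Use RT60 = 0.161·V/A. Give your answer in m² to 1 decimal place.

Total absorption A₁ = 14.4·0.09 + 458.8·0.08 + 458.8·0.01 + 543.1·0.09 + 10.8·0.44
  = 1.296 + 36.704 + 4.588 + 48.879 + 4.752 = 96.219 m² sabins.
V = 2890.44 m³. Target absorption A₂ = 0.161 × 2890.44 / 3.03 = 153.584 sabins.
Absorption to add: 153.584 − 96.219 = 57.365 sabins.
Each m² of panel replacing the walls (painted concrete block) adds (0.94 − 0.09) = 0.85 sabins.
Area = ΔA/Δα = 57.365/0.85 = 67.5 m².

67.5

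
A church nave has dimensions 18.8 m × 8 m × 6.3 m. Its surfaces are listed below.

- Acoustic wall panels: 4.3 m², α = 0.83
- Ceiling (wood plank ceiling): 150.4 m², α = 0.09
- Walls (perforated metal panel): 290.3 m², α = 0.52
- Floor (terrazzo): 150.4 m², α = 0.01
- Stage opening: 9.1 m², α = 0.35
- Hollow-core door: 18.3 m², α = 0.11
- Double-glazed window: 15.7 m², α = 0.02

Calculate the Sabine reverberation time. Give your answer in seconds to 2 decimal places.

0.87 sec

Summing Sᵢαᵢ: 3.569 + 13.536 + 150.956 + 1.504 + 3.185 + 2.013 + 0.314 → A = 175.077 sabins.
Room volume: 947.52 m³.
RT60 = 0.161 · V / A = 0.161 × 947.52 / 175.077 = 0.87 s.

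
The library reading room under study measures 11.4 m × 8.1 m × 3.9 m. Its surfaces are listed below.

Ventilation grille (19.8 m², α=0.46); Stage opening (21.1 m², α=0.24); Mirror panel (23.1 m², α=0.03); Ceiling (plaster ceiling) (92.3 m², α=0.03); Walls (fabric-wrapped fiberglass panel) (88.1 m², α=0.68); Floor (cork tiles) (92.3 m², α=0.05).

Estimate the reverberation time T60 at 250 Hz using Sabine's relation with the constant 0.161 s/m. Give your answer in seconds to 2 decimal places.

A = Σ Sᵢαᵢ = 19.8×0.46 + 21.1×0.24 + 23.1×0.03 + 92.3×0.03 + 88.1×0.68 + 92.3×0.05 = 82.157 sabins.
Room volume: 360.126 m³.
T = 0.161 V/A = 0.161·360.126/82.157 = 0.71 s.

0.71 s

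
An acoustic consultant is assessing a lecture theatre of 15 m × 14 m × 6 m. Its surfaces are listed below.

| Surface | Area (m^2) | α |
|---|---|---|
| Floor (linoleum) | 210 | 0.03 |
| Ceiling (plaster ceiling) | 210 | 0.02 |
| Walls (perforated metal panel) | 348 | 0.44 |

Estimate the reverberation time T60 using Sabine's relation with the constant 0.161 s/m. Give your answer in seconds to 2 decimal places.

A = Σ Sᵢαᵢ = 210*0.03 + 210*0.02 + 348*0.44 = 163.620 sabins.
Room volume: 1260 m³.
T = 0.161 V/A = 0.161·1260/163.620 = 1.24 s.

1.24 s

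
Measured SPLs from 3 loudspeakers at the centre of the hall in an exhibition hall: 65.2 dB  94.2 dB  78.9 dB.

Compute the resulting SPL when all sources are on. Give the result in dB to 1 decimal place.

Sum in the linear (power) domain: Σ 10^(Lᵢ/10) = 10^(65.2/10) + 10^(94.2/10) + 10^(78.9/10) = 2.711e+09.
Combined level = 10 log₁₀(2.711e+09) = 94.3 dB.

94.3 dB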